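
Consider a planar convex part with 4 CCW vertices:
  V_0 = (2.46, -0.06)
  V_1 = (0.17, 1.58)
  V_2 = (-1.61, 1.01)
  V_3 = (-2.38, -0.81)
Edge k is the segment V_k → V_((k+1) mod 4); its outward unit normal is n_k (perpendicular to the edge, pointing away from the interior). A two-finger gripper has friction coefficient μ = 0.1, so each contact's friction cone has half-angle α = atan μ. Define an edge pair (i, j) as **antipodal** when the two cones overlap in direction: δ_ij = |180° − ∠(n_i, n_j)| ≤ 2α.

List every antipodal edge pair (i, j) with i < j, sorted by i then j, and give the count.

α = atan 0.1 = 5.71°;  2α = 11.42°
n_0 = (+0.5822, +0.8130)
n_1 = (-0.3050, +0.9524)
n_2 = (-0.9210, +0.3896)
n_3 = (+0.1531, -0.9882)
  (0,1): δ = 126.64°  ·
  (0,2): δ = 77.32°  ·
  (0,3): δ = 44.42°  ·
  (1,2): δ = 130.69°  ·
  (1,3): δ = 8.95°  ✓
  (2,3): δ = 58.26°  ·
antipodal pairs: 1

count = 1; pairs: (1,3)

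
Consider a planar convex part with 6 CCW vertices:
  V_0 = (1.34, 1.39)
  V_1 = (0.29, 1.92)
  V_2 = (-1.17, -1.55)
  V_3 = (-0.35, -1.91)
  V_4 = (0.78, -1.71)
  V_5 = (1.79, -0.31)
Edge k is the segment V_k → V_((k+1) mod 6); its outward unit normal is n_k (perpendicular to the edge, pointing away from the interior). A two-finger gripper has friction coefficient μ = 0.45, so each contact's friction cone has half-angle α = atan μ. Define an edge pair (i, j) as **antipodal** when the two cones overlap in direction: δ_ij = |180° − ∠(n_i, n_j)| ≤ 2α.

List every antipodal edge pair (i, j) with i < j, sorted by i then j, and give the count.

α = atan 0.45 = 24.23°;  2α = 48.46°
n_0 = (+0.4506, +0.8927)
n_1 = (-0.9217, +0.3878)
n_2 = (-0.4020, -0.9156)
n_3 = (+0.1743, -0.9847)
n_4 = (+0.8110, -0.5851)
n_5 = (+0.9667, +0.2559)
  (0,1): δ = 86.04°  ·
  (0,2): δ = 3.08°  ✓
  (0,3): δ = 36.82°  ✓
  (0,4): δ = 80.98°  ·
  (0,5): δ = 131.61°  ·
  (1,2): δ = 90.88°  ·
  (1,3): δ = 57.14°  ·
  (1,4): δ = 12.99°  ✓
  (1,5): δ = 37.65°  ✓
  (2,3): δ = 146.26°  ·
  (2,4): δ = 102.11°  ·
  (2,5): δ = 51.47°  ·
  (3,4): δ = 135.84°  ·
  (3,5): δ = 85.21°  ·
  (4,5): δ = 129.37°  ·
antipodal pairs: 4

count = 4; pairs: (0,2), (0,3), (1,4), (1,5)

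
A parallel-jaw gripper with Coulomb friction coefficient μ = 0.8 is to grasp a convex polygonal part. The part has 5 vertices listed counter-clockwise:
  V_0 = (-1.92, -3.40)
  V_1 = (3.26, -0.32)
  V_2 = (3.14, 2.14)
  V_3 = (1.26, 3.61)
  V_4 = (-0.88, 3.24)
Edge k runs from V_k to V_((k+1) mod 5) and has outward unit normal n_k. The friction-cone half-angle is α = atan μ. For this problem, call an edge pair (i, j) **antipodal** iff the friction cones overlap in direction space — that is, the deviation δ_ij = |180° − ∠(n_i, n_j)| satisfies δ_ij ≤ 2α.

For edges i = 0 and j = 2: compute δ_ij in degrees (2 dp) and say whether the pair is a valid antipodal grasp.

δ = 68.76°, valid

α = atan 0.8 = 38.66°;  2α = 77.32°
edge 0: e_0 = (+5.18, +3.08);  n_0 = (+0.5111, -0.8595)
edge 2: e_2 = (-1.88, +1.47);  n_2 = (+0.6160, +0.7878)
∠(n_0, n_2) = 111.24°
δ = |180° − 111.24°| = 68.76°
68.76° ≤ 2α = 77.32°  →  valid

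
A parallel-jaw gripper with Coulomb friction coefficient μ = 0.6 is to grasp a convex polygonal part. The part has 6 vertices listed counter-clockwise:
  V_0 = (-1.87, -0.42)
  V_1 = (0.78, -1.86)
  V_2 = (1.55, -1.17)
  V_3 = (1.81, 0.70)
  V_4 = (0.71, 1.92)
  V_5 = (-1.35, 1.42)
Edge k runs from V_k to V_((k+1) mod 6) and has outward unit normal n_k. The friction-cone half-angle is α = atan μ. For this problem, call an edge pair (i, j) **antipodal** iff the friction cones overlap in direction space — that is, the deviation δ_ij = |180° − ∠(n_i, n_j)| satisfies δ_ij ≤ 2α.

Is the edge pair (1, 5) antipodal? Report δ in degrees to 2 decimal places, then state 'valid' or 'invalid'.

δ = 32.36°, valid

α = atan 0.6 = 30.96°;  2α = 61.93°
edge 1: e_1 = (+0.77, +0.69);  n_1 = (+0.6674, -0.7447)
edge 5: e_5 = (-0.52, -1.84);  n_5 = (-0.9623, +0.2720)
∠(n_1, n_5) = 147.64°
δ = |180° − 147.64°| = 32.36°
32.36° ≤ 2α = 61.93°  →  valid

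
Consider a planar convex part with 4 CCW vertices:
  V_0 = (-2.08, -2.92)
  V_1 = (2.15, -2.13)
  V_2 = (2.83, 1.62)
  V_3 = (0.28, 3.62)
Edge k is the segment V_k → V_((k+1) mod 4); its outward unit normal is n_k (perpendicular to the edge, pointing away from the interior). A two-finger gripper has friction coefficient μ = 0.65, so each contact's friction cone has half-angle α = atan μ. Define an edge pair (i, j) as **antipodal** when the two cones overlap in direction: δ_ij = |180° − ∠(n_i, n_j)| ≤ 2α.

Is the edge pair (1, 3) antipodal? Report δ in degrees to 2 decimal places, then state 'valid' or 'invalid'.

δ = 9.56°, valid

α = atan 0.65 = 33.02°;  2α = 66.05°
edge 1: e_1 = (+0.68, +3.75);  n_1 = (+0.9840, -0.1784)
edge 3: e_3 = (-2.36, -6.54);  n_3 = (-0.9406, +0.3394)
∠(n_1, n_3) = 170.44°
δ = |180° − 170.44°| = 9.56°
9.56° ≤ 2α = 66.05°  →  valid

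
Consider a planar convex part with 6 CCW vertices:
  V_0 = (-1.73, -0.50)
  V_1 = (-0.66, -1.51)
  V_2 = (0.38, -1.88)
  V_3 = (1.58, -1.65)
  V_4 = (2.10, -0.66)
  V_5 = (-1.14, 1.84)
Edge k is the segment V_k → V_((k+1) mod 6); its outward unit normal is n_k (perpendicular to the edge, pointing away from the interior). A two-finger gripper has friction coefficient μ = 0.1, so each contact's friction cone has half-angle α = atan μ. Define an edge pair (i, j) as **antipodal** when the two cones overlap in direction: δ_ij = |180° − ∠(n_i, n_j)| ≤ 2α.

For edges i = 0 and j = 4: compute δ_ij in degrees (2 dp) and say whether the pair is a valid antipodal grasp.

δ = 5.69°, valid

α = atan 0.1 = 5.71°;  2α = 11.42°
edge 0: e_0 = (+1.07, -1.01);  n_0 = (-0.6864, -0.7272)
edge 4: e_4 = (-3.24, +2.50);  n_4 = (+0.6109, +0.7917)
∠(n_0, n_4) = 174.31°
δ = |180° − 174.31°| = 5.69°
5.69° ≤ 2α = 11.42°  →  valid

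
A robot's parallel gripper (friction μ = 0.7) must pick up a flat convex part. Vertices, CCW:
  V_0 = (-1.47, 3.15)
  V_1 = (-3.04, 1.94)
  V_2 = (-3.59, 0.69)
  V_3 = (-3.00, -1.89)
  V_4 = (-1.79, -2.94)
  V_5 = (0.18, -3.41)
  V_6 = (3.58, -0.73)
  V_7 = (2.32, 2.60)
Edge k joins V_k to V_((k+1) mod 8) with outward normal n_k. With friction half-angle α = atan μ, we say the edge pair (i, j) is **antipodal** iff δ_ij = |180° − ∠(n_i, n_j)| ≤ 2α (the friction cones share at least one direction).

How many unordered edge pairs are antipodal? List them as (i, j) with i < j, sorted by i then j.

α = atan 0.7 = 34.99°;  2α = 69.98°
n_0 = (-0.6104, +0.7921)
n_1 = (-0.9153, +0.4027)
n_2 = (-0.9748, -0.2229)
n_3 = (-0.6554, -0.7553)
n_4 = (-0.2321, -0.9727)
n_5 = (+0.6190, -0.7854)
n_6 = (+0.9353, +0.3539)
n_7 = (+0.1436, +0.9896)
  (0,1): δ = 151.37°  ·
  (0,2): δ = 114.74°  ·
  (0,3): δ = 78.57°  ·
  (0,4): δ = 51.04°  ✓
  (0,5): δ = 0.62°  ✓
  (0,6): δ = 73.10°  ·
  (0,7): δ = 134.12°  ·
  (1,2): δ = 143.37°  ·
  (1,3): δ = 107.20°  ·
  (1,4): δ = 79.67°  ·
  (1,5): δ = 28.00°  ✓
  (1,6): δ = 44.48°  ✓
  (1,7): δ = 105.49°  ·
  (2,3): δ = 143.83°  ·
  (2,4): δ = 116.30°  ·
  (2,5): δ = 64.63°  ✓
  (2,6): δ = 7.84°  ✓
  (2,7): δ = 68.86°  ✓
  (3,4): δ = 152.47°  ·
  (3,5): δ = 100.80°  ·
  (3,6): δ = 28.32°  ✓
  (3,7): δ = 32.69°  ✓
  (4,5): δ = 128.33°  ·
  (4,6): δ = 55.86°  ✓
  (4,7): δ = 5.16°  ✓
  (5,6): δ = 107.52°  ·
  (5,7): δ = 46.50°  ✓
  (6,7): δ = 118.98°  ·
antipodal pairs: 12

count = 12; pairs: (0,4), (0,5), (1,5), (1,6), (2,5), (2,6), (2,7), (3,6), (3,7), (4,6), (4,7), (5,7)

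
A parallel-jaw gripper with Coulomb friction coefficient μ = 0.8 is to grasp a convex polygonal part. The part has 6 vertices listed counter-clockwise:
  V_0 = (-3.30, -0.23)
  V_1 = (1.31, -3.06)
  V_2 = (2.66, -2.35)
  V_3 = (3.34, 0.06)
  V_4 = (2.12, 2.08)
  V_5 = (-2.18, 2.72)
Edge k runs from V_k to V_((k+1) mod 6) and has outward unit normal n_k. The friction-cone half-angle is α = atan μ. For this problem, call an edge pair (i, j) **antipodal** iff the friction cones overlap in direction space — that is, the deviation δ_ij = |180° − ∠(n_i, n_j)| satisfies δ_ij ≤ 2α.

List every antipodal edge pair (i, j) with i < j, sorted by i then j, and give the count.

α = atan 0.8 = 38.66°;  2α = 77.32°
n_0 = (-0.5232, -0.8522)
n_1 = (+0.4655, -0.8851)
n_2 = (+0.9624, -0.2716)
n_3 = (+0.8560, +0.5170)
n_4 = (+0.1472, +0.9891)
n_5 = (-0.9349, +0.3549)
  (0,1): δ = 120.71°  ·
  (0,2): δ = 74.21°  ✓
  (0,3): δ = 27.32°  ✓
  (0,4): δ = 23.08°  ✓
  (0,5): δ = 100.76°  ·
  (1,2): δ = 133.50°  ·
  (1,3): δ = 86.61°  ·
  (1,4): δ = 36.21°  ✓
  (1,5): δ = 41.47°  ✓
  (2,3): δ = 133.11°  ·
  (2,4): δ = 82.71°  ·
  (2,5): δ = 5.03°  ✓
  (3,4): δ = 129.60°  ·
  (3,5): δ = 51.92°  ✓
  (4,5): δ = 102.32°  ·
antipodal pairs: 7

count = 7; pairs: (0,2), (0,3), (0,4), (1,4), (1,5), (2,5), (3,5)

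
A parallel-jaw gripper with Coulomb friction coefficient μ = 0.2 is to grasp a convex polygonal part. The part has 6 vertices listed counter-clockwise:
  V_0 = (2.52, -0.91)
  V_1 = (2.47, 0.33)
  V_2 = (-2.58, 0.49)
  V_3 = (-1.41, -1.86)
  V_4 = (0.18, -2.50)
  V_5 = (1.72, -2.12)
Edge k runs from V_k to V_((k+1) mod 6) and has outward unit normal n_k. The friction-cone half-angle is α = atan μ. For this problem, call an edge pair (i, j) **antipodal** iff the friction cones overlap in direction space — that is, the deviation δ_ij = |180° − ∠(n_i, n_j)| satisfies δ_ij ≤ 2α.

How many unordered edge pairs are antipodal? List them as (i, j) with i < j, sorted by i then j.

α = atan 0.2 = 11.31°;  2α = 22.62°
n_0 = (+0.9992, +0.0403)
n_1 = (+0.0317, +0.9995)
n_2 = (-0.8952, -0.4457)
n_3 = (-0.3734, -0.9277)
n_4 = (+0.2396, -0.9709)
n_5 = (+0.8342, -0.5515)
  (0,1): δ = 94.12°  ·
  (0,2): δ = 24.16°  ·
  (0,3): δ = 65.77°  ·
  (0,4): δ = 101.55°  ·
  (0,5): δ = 144.22°  ·
  (1,2): δ = 61.72°  ·
  (1,3): δ = 20.11°  ✓
  (1,4): δ = 15.68°  ✓
  (1,5): δ = 58.34°  ·
  (2,3): δ = 138.39°  ·
  (2,4): δ = 102.61°  ·
  (2,5): δ = 59.94°  ·
  (3,4): δ = 144.21°  ·
  (3,5): δ = 101.55°  ·
  (4,5): δ = 137.33°  ·
antipodal pairs: 2

count = 2; pairs: (1,3), (1,4)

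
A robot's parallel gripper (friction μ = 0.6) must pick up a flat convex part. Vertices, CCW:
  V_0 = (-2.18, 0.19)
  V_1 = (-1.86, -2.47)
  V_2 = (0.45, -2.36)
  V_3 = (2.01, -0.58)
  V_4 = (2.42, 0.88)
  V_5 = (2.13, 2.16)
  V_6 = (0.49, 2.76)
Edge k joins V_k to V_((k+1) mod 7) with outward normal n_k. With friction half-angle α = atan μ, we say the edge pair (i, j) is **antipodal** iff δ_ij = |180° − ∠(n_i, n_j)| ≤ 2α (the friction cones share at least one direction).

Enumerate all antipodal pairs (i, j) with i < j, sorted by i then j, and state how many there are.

count = 8; pairs: (0,2), (0,3), (0,4), (1,5), (1,6), (2,6), (3,6), (4,6)

α = atan 0.6 = 30.96°;  2α = 61.93°
n_0 = (-0.9928, -0.1194)
n_1 = (+0.0476, -0.9989)
n_2 = (+0.7521, -0.6591)
n_3 = (+0.9628, -0.2704)
n_4 = (+0.9753, +0.2210)
n_5 = (+0.3436, +0.9391)
n_6 = (-0.6935, +0.7205)
  (0,1): δ = 94.13°  ·
  (0,2): δ = 48.09°  ✓
  (0,3): δ = 22.55°  ✓
  (0,4): δ = 5.91°  ✓
  (0,5): δ = 63.05°  ·
  (0,6): δ = 127.05°  ·
  (1,2): δ = 133.96°  ·
  (1,3): δ = 108.41°  ·
  (1,4): δ = 79.96°  ·
  (1,5): δ = 22.82°  ✓
  (1,6): δ = 41.18°  ✓
  (2,3): δ = 154.45°  ·
  (2,4): δ = 126.00°  ·
  (2,5): δ = 68.86°  ·
  (2,6): δ = 4.86°  ✓
  (3,4): δ = 151.55°  ·
  (3,5): δ = 94.41°  ·
  (3,6): δ = 30.41°  ✓
  (4,5): δ = 122.86°  ·
  (4,6): δ = 58.86°  ✓
  (5,6): δ = 116.00°  ·
antipodal pairs: 8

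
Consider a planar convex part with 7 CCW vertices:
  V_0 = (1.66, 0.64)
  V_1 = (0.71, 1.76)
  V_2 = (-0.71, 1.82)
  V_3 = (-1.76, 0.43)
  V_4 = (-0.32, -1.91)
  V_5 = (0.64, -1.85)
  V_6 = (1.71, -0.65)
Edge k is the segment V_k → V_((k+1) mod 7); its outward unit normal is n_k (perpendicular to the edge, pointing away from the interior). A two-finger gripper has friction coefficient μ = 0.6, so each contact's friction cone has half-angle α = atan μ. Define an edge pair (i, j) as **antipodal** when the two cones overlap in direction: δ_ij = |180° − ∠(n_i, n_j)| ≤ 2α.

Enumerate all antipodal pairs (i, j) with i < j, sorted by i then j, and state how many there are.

count = 9; pairs: (0,3), (0,4), (1,3), (1,4), (1,5), (2,4), (2,5), (2,6), (3,6)

α = atan 0.6 = 30.96°;  2α = 61.93°
n_0 = (+0.7626, +0.6469)
n_1 = (+0.0422, +0.9991)
n_2 = (-0.7979, +0.6028)
n_3 = (-0.8517, -0.5241)
n_4 = (+0.0624, -0.9981)
n_5 = (+0.7464, -0.6655)
n_6 = (+0.9992, +0.0387)
  (0,1): δ = 132.72°  ·
  (0,2): δ = 77.37°  ·
  (0,3): δ = 8.70°  ✓
  (0,4): δ = 53.27°  ✓
  (0,5): δ = 97.97°  ·
  (0,6): δ = 141.91°  ·
  (1,2): δ = 124.65°  ·
  (1,3): δ = 55.97°  ✓
  (1,4): δ = 6.00°  ✓
  (1,5): δ = 50.70°  ✓
  (1,6): δ = 94.64°  ·
  (2,3): δ = 111.33°  ·
  (2,4): δ = 49.36°  ✓
  (2,5): δ = 4.66°  ✓
  (2,6): δ = 39.29°  ✓
  (3,4): δ = 118.03°  ·
  (3,5): δ = 73.33°  ·
  (3,6): δ = 29.39°  ✓
  (4,5): δ = 135.30°  ·
  (4,6): δ = 91.36°  ·
  (5,6): δ = 136.06°  ·
antipodal pairs: 9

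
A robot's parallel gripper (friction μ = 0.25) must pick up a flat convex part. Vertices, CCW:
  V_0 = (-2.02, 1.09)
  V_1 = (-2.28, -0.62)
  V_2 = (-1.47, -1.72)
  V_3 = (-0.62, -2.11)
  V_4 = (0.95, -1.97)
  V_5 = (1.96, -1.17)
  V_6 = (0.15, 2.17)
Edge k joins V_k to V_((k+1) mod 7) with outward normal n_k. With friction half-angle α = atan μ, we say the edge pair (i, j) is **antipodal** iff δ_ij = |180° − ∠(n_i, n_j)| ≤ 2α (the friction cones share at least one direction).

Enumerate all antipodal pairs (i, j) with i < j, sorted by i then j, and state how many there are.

α = atan 0.25 = 14.04°;  2α = 28.07°
n_0 = (-0.9886, +0.1503)
n_1 = (-0.8052, -0.5929)
n_2 = (-0.4170, -0.9089)
n_3 = (+0.0888, -0.9960)
n_4 = (+0.6209, -0.7839)
n_5 = (+0.8792, +0.4765)
n_6 = (-0.4456, +0.8953)
  (0,1): δ = 134.99°  ·
  (0,2): δ = 106.00°  ·
  (0,3): δ = 76.26°  ·
  (0,4): δ = 42.97°  ·
  (0,5): δ = 37.10°  ·
  (0,6): δ = 125.10°  ·
  (1,2): δ = 151.01°  ·
  (1,3): δ = 121.27°  ·
  (1,4): δ = 87.98°  ·
  (1,5): δ = 7.91°  ✓
  (1,6): δ = 80.09°  ·
  (2,3): δ = 150.26°  ·
  (2,4): δ = 116.97°  ·
  (2,5): δ = 36.90°  ·
  (2,6): δ = 51.11°  ·
  (3,4): δ = 146.71°  ·
  (3,5): δ = 66.64°  ·
  (3,6): δ = 21.36°  ✓
  (4,5): δ = 99.93°  ·
  (4,6): δ = 11.92°  ✓
  (5,6): δ = 91.99°  ·
antipodal pairs: 3

count = 3; pairs: (1,5), (3,6), (4,6)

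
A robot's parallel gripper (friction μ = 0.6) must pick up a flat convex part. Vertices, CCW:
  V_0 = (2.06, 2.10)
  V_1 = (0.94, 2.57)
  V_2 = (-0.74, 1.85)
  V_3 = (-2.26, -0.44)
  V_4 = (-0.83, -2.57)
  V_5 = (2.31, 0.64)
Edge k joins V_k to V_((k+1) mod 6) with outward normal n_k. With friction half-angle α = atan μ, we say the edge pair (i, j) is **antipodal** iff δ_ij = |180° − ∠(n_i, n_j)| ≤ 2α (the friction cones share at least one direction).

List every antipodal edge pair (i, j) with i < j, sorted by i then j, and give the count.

α = atan 0.6 = 30.96°;  2α = 61.93°
n_0 = (+0.3870, +0.9221)
n_1 = (-0.3939, +0.9191)
n_2 = (-0.8332, +0.5530)
n_3 = (-0.8302, -0.5574)
n_4 = (+0.7149, -0.6993)
n_5 = (+0.9857, +0.1688)
  (0,1): δ = 134.04°  ·
  (0,2): δ = 100.81°  ·
  (0,3): δ = 33.36°  ✓
  (0,4): δ = 68.40°  ·
  (0,5): δ = 122.48°  ·
  (1,2): δ = 146.77°  ·
  (1,3): δ = 79.32°  ·
  (1,4): δ = 22.43°  ✓
  (1,5): δ = 76.52°  ·
  (2,3): δ = 112.55°  ·
  (2,4): δ = 10.79°  ✓
  (2,5): δ = 43.29°  ✓
  (3,4): δ = 78.24°  ·
  (3,5): δ = 24.16°  ✓
  (4,5): δ = 125.91°  ·
antipodal pairs: 5

count = 5; pairs: (0,3), (1,4), (2,4), (2,5), (3,5)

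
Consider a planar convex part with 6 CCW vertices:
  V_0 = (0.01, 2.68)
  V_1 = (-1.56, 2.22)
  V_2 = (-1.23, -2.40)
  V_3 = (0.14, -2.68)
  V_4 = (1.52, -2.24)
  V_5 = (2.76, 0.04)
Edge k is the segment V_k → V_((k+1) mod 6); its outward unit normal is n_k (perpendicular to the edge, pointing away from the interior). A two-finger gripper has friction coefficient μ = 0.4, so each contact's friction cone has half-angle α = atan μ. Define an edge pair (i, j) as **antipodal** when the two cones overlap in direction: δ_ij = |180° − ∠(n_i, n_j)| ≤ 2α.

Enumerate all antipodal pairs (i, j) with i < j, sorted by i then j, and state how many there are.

count = 5; pairs: (0,2), (0,3), (1,4), (1,5), (2,5)

α = atan 0.4 = 21.80°;  2α = 43.60°
n_0 = (-0.2812, +0.9597)
n_1 = (-0.9975, -0.0712)
n_2 = (-0.2002, -0.9797)
n_3 = (+0.3038, -0.9527)
n_4 = (+0.8785, -0.4778)
n_5 = (+0.6925, +0.7214)
  (0,1): δ = 102.24°  ·
  (0,2): δ = 27.88°  ✓
  (0,3): δ = 1.35°  ✓
  (0,4): δ = 45.13°  ·
  (0,5): δ = 119.84°  ·
  (1,2): δ = 105.64°  ·
  (1,3): δ = 76.40°  ·
  (1,4): δ = 32.63°  ✓
  (1,5): δ = 42.08°  ✓
  (2,3): δ = 150.76°  ·
  (2,4): δ = 106.99°  ·
  (2,5): δ = 32.28°  ✓
  (3,4): δ = 136.22°  ·
  (3,5): δ = 61.52°  ·
  (4,5): δ = 105.29°  ·
antipodal pairs: 5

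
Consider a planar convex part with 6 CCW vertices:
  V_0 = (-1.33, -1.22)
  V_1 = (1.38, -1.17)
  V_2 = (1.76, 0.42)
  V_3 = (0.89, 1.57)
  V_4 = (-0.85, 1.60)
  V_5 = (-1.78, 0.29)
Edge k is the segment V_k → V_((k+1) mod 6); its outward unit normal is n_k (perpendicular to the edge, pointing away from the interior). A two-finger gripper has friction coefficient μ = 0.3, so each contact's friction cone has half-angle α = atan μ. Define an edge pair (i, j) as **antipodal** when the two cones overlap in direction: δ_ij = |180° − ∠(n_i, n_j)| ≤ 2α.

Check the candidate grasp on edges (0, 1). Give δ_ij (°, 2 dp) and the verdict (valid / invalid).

δ = 104.50°, invalid

α = atan 0.3 = 16.70°;  2α = 33.40°
edge 0: e_0 = (+2.71, +0.05);  n_0 = (+0.0184, -0.9998)
edge 1: e_1 = (+0.38, +1.59);  n_1 = (+0.9726, -0.2324)
∠(n_0, n_1) = 75.50°
δ = |180° − 75.50°| = 104.50°
104.50° > 2α = 33.40°  →  invalid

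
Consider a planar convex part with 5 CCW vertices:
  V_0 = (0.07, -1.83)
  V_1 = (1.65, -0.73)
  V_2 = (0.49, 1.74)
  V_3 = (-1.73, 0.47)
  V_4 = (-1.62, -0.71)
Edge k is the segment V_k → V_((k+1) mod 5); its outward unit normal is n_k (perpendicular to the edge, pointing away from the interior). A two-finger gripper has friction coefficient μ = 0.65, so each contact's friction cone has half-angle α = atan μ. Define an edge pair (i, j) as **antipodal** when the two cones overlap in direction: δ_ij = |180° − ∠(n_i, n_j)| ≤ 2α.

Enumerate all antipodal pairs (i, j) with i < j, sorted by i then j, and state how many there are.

count = 5; pairs: (0,2), (0,3), (1,3), (1,4), (2,4)

α = atan 0.65 = 33.02°;  2α = 66.05°
n_0 = (+0.5714, -0.8207)
n_1 = (+0.9052, +0.4251)
n_2 = (-0.4966, +0.8680)
n_3 = (-0.9957, -0.0928)
n_4 = (-0.5524, -0.8336)
  (0,1): δ = 99.69°  ·
  (0,2): δ = 5.07°  ✓
  (0,3): δ = 60.48°  ✓
  (0,4): δ = 111.62°  ·
  (1,2): δ = 85.38°  ·
  (1,3): δ = 19.83°  ✓
  (1,4): δ = 31.31°  ✓
  (2,3): δ = 114.45°  ·
  (2,4): δ = 63.31°  ✓
  (3,4): δ = 128.86°  ·
antipodal pairs: 5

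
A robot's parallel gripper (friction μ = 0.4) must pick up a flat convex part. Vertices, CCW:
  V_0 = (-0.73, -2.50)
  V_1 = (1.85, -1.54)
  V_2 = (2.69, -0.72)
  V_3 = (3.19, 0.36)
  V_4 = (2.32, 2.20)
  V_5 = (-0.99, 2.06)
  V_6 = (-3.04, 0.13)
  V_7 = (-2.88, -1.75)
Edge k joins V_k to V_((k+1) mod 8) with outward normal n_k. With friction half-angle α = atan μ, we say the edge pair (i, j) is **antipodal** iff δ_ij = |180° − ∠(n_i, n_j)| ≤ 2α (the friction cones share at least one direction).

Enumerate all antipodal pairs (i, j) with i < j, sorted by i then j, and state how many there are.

count = 8; pairs: (0,4), (0,5), (1,4), (1,5), (2,5), (2,6), (3,6), (4,7)

α = atan 0.4 = 21.80°;  2α = 43.60°
n_0 = (+0.3487, -0.9372)
n_1 = (+0.6985, -0.7156)
n_2 = (+0.9075, -0.4201)
n_3 = (+0.9040, +0.4275)
n_4 = (-0.0423, +0.9991)
n_5 = (-0.6855, +0.7281)
n_6 = (-0.9964, -0.0848)
n_7 = (-0.3294, -0.9442)
  (0,1): δ = 156.10°  ·
  (0,2): δ = 135.25°  ·
  (0,3): δ = 85.10°  ·
  (0,4): δ = 17.99°  ✓
  (0,5): δ = 22.86°  ✓
  (0,6): δ = 74.45°  ·
  (0,7): δ = 140.36°  ·
  (1,2): δ = 159.15°  ·
  (1,3): δ = 109.00°  ·
  (1,4): δ = 41.89°  ✓
  (1,5): δ = 1.04°  ✓
  (1,6): δ = 50.55°  ·
  (1,7): δ = 116.46°  ·
  (2,3): δ = 129.85°  ·
  (2,4): δ = 62.74°  ·
  (2,5): δ = 21.88°  ✓
  (2,6): δ = 29.71°  ✓
  (2,7): δ = 95.61°  ·
  (3,4): δ = 112.88°  ·
  (3,5): δ = 72.03°  ·
  (3,6): δ = 20.44°  ✓
  (3,7): δ = 45.46°  ·
  (4,5): δ = 139.15°  ·
  (4,6): δ = 87.56°  ·
  (4,7): δ = 21.65°  ✓
  (5,6): δ = 128.41°  ·
  (5,7): δ = 62.50°  ·
  (6,7): δ = 114.10°  ·
antipodal pairs: 8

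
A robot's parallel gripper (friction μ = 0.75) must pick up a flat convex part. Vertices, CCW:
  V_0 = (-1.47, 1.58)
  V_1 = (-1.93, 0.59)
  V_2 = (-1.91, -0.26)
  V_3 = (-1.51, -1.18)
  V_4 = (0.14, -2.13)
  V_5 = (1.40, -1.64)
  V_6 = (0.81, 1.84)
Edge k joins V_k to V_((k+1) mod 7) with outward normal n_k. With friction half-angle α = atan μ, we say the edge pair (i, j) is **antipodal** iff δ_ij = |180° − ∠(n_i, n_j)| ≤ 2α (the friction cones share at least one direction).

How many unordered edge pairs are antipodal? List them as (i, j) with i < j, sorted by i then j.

count = 9; pairs: (0,4), (0,5), (1,4), (1,5), (2,5), (2,6), (3,5), (3,6), (4,6)

α = atan 0.75 = 36.87°;  2α = 73.74°
n_0 = (-0.9069, +0.4214)
n_1 = (-0.9997, -0.0235)
n_2 = (-0.9171, -0.3987)
n_3 = (-0.4990, -0.8666)
n_4 = (+0.3624, -0.9320)
n_5 = (+0.9859, +0.1672)
n_6 = (-0.1133, +0.9936)
  (0,1): δ = 153.73°  ·
  (0,2): δ = 131.58°  ·
  (0,3): δ = 95.01°  ·
  (0,4): δ = 43.83°  ✓
  (0,5): δ = 34.54°  ✓
  (0,6): δ = 121.43°  ·
  (1,2): δ = 157.85°  ·
  (1,3): δ = 121.28°  ·
  (1,4): δ = 70.10°  ✓
  (1,5): δ = 8.27°  ✓
  (1,6): δ = 95.16°  ·
  (2,3): δ = 143.43°  ·
  (2,4): δ = 92.25°  ·
  (2,5): δ = 13.88°  ✓
  (2,6): δ = 73.01°  ✓
  (3,4): δ = 128.82°  ·
  (3,5): δ = 50.45°  ✓
  (3,6): δ = 36.44°  ✓
  (4,5): δ = 101.63°  ·
  (4,6): δ = 14.74°  ✓
  (5,6): δ = 93.12°  ·
antipodal pairs: 9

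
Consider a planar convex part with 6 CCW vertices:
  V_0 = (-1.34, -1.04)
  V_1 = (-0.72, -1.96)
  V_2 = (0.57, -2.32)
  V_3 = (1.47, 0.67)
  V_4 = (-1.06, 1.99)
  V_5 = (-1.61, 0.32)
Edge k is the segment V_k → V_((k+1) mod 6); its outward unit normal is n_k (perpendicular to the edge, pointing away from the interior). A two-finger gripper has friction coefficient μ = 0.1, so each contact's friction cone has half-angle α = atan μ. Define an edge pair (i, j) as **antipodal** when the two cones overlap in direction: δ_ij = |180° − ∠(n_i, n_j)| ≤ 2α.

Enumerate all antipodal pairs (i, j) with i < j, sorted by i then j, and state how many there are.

α = atan 0.1 = 5.71°;  2α = 11.42°
n_0 = (-0.8293, -0.5589)
n_1 = (-0.2688, -0.9632)
n_2 = (+0.9576, -0.2882)
n_3 = (+0.4626, +0.8866)
n_4 = (-0.9498, +0.3128)
n_5 = (-0.9809, -0.1947)
  (0,1): δ = 139.57°  ·
  (0,2): δ = 50.73°  ·
  (0,3): δ = 28.47°  ·
  (0,4): δ = 127.79°  ·
  (0,5): δ = 157.25°  ·
  (1,2): δ = 91.16°  ·
  (1,3): δ = 11.96°  ·
  (1,4): δ = 87.36°  ·
  (1,5): δ = 116.82°  ·
  (2,3): δ = 100.80°  ·
  (2,4): δ = 1.48°  ✓
  (2,5): δ = 27.98°  ·
  (3,4): δ = 80.68°  ·
  (3,5): δ = 51.22°  ·
  (4,5): δ = 150.54°  ·
antipodal pairs: 1

count = 1; pairs: (2,4)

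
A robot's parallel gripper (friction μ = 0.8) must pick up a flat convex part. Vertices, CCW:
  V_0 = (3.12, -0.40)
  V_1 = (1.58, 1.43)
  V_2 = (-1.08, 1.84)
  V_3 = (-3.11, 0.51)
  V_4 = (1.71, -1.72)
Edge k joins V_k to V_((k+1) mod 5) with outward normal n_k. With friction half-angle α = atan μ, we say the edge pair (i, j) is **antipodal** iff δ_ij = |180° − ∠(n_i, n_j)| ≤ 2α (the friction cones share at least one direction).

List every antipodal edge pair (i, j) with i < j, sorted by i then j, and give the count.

α = atan 0.8 = 38.66°;  2α = 77.32°
n_0 = (+0.7651, +0.6439)
n_1 = (+0.1523, +0.9883)
n_2 = (-0.5480, +0.8365)
n_3 = (-0.4199, -0.9076)
n_4 = (+0.6834, -0.7300)
  (0,1): δ = 138.84°  ·
  (0,2): δ = 96.85°  ·
  (0,3): δ = 25.09°  ✓
  (0,4): δ = 93.03°  ·
  (1,2): δ = 138.01°  ·
  (1,3): δ = 16.07°  ✓
  (1,4): δ = 51.87°  ✓
  (2,3): δ = 58.06°  ✓
  (2,4): δ = 9.88°  ✓
  (3,4): δ = 112.06°  ·
antipodal pairs: 5

count = 5; pairs: (0,3), (1,3), (1,4), (2,3), (2,4)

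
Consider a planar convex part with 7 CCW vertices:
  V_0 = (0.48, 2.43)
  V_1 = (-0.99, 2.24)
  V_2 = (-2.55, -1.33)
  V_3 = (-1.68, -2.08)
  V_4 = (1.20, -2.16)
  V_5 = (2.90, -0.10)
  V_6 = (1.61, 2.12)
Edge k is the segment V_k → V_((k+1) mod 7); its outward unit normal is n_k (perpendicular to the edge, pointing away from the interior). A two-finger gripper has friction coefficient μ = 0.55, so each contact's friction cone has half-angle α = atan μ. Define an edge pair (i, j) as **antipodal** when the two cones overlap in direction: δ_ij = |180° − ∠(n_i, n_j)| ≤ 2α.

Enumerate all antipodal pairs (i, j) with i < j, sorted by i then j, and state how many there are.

count = 8; pairs: (0,2), (0,3), (0,4), (1,4), (1,5), (2,5), (2,6), (3,6)

α = atan 0.55 = 28.81°;  2α = 57.62°
n_0 = (-0.1282, +0.9918)
n_1 = (-0.9163, +0.4004)
n_2 = (-0.6529, -0.7574)
n_3 = (-0.0278, -0.9996)
n_4 = (+0.7713, -0.6365)
n_5 = (+0.8646, +0.5024)
n_6 = (+0.2646, +0.9644)
  (0,1): δ = 120.97°  ·
  (0,2): δ = 48.13°  ✓
  (0,3): δ = 8.96°  ✓
  (0,4): δ = 43.10°  ✓
  (0,5): δ = 112.80°  ·
  (0,6): δ = 157.29°  ·
  (1,2): δ = 107.16°  ·
  (1,3): δ = 67.99°  ·
  (1,4): δ = 15.93°  ✓
  (1,5): δ = 53.76°  ✓
  (1,6): δ = 98.26°  ·
  (2,3): δ = 140.83°  ·
  (2,4): δ = 88.77°  ·
  (2,5): δ = 19.08°  ✓
  (2,6): δ = 25.42°  ✓
  (3,4): δ = 127.94°  ·
  (3,5): δ = 58.25°  ·
  (3,6): δ = 13.75°  ✓
  (4,5): δ = 110.31°  ·
  (4,6): δ = 65.81°  ·
  (5,6): δ = 135.50°  ·
antipodal pairs: 8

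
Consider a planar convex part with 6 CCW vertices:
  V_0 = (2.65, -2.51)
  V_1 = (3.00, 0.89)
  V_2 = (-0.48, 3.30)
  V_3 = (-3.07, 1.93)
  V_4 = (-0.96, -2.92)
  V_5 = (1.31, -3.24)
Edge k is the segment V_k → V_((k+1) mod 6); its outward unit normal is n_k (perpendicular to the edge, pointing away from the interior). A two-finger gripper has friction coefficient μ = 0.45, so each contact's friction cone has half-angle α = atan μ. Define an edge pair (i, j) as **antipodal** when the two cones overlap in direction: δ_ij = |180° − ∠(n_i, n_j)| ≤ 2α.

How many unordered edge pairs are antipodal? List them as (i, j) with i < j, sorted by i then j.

count = 5; pairs: (0,3), (1,3), (1,4), (2,4), (2,5)

α = atan 0.45 = 24.23°;  2α = 48.46°
n_0 = (+0.9947, -0.1024)
n_1 = (+0.5693, +0.8221)
n_2 = (-0.4676, +0.8840)
n_3 = (-0.9170, -0.3989)
n_4 = (-0.1396, -0.9902)
n_5 = (+0.4784, -0.8781)
  (0,1): δ = 118.83°  ·
  (0,2): δ = 56.25°  ·
  (0,3): δ = 29.39°  ✓
  (0,4): δ = 87.85°  ·
  (0,5): δ = 124.46°  ·
  (1,2): δ = 117.42°  ·
  (1,3): δ = 31.78°  ✓
  (1,4): δ = 26.68°  ✓
  (1,5): δ = 63.28°  ·
  (2,3): δ = 94.37°  ·
  (2,4): δ = 35.90°  ✓
  (2,5): δ = 0.70°  ✓
  (3,4): δ = 121.54°  ·
  (3,5): δ = 84.93°  ·
  (4,5): δ = 143.40°  ·
antipodal pairs: 5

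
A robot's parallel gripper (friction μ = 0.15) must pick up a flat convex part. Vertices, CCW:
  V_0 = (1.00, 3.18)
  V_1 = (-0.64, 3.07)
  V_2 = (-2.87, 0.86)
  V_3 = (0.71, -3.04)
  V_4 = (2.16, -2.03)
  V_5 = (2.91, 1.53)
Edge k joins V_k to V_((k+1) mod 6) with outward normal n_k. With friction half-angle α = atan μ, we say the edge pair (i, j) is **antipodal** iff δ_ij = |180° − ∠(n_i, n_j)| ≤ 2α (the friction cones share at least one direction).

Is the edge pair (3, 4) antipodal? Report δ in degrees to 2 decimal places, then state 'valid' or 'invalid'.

α = atan 0.15 = 8.53°;  2α = 17.06°
edge 3: e_3 = (+1.45, +1.01);  n_3 = (+0.5716, -0.8206)
edge 4: e_4 = (+0.75, +3.56);  n_4 = (+0.9785, -0.2061)
∠(n_3, n_4) = 43.24°
δ = |180° − 43.24°| = 136.76°
136.76° > 2α = 17.06°  →  invalid

δ = 136.76°, invalid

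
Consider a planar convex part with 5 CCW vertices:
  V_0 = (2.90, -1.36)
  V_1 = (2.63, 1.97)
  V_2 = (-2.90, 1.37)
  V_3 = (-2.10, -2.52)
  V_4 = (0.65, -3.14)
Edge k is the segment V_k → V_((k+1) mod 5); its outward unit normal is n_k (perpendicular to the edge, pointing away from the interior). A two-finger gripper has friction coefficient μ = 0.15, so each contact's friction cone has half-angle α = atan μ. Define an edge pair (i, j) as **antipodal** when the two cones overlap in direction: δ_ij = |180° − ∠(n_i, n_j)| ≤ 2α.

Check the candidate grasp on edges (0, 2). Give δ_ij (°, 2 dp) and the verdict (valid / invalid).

δ = 6.99°, valid

α = atan 0.15 = 8.53°;  2α = 17.06°
edge 0: e_0 = (-0.27, +3.33);  n_0 = (+0.9967, +0.0808)
edge 2: e_2 = (+0.80, -3.89);  n_2 = (-0.9795, -0.2014)
∠(n_0, n_2) = 173.01°
δ = |180° − 173.01°| = 6.99°
6.99° ≤ 2α = 17.06°  →  valid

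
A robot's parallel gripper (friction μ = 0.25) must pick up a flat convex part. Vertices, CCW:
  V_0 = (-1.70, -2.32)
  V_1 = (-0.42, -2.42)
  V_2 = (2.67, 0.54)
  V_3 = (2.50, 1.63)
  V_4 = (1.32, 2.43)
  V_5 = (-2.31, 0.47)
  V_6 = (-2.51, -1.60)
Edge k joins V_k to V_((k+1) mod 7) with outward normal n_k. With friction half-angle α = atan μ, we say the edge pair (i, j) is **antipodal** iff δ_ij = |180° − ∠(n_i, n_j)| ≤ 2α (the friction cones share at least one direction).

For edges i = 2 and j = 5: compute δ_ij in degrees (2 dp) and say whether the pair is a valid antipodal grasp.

α = atan 0.25 = 14.04°;  2α = 28.07°
edge 2: e_2 = (-0.17, +1.09);  n_2 = (+0.9881, +0.1541)
edge 5: e_5 = (-0.20, -2.07);  n_5 = (-0.9954, +0.0962)
∠(n_2, n_5) = 165.62°
δ = |180° − 165.62°| = 14.38°
14.38° ≤ 2α = 28.07°  →  valid

δ = 14.38°, valid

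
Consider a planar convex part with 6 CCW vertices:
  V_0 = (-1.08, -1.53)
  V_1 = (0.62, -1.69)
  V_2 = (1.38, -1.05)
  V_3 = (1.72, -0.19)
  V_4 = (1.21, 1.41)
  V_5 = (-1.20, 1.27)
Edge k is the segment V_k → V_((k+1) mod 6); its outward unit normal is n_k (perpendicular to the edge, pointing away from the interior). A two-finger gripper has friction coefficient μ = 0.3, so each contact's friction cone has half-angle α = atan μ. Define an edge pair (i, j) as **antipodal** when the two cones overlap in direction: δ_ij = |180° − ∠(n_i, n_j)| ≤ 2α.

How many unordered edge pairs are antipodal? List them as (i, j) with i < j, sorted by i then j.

α = atan 0.3 = 16.70°;  2α = 33.40°
n_0 = (-0.0937, -0.9956)
n_1 = (+0.6441, -0.7649)
n_2 = (+0.9300, -0.3677)
n_3 = (+0.9528, +0.3037)
n_4 = (-0.0580, +0.9983)
n_5 = (-0.9991, -0.0428)
  (0,1): δ = 134.52°  ·
  (0,2): δ = 106.19°  ·
  (0,3): δ = 66.94°  ·
  (0,4): δ = 8.70°  ✓
  (0,5): δ = 97.83°  ·
  (1,2): δ = 151.67°  ·
  (1,3): δ = 112.42°  ·
  (1,4): δ = 36.78°  ·
  (1,5): δ = 52.35°  ·
  (2,3): δ = 140.75°  ·
  (2,4): δ = 65.10°  ·
  (2,5): δ = 24.03°  ✓
  (3,4): δ = 104.36°  ·
  (3,5): δ = 15.23°  ✓
  (4,5): δ = 90.87°  ·
antipodal pairs: 3

count = 3; pairs: (0,4), (2,5), (3,5)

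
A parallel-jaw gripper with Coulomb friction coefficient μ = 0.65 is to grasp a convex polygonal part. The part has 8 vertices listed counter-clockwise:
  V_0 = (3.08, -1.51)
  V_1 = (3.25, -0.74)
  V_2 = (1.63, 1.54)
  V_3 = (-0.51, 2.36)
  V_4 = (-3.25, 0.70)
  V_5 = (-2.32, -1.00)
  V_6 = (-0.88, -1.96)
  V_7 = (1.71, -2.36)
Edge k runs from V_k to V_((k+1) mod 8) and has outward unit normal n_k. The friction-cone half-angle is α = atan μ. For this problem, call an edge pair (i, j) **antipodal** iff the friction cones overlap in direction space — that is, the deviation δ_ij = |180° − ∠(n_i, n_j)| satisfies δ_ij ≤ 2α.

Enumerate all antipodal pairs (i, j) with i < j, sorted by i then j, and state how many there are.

count = 12; pairs: (0,3), (0,4), (1,4), (1,5), (1,6), (2,4), (2,5), (2,6), (2,7), (3,5), (3,6), (3,7)

α = atan 0.65 = 33.02°;  2α = 66.05°
n_0 = (+0.9765, -0.2156)
n_1 = (+0.8152, +0.5792)
n_2 = (+0.3578, +0.9338)
n_3 = (-0.5182, +0.8553)
n_4 = (-0.8773, -0.4799)
n_5 = (-0.5547, -0.8321)
n_6 = (-0.1526, -0.9883)
n_7 = (+0.5272, -0.8497)
  (0,1): δ = 132.16°  ·
  (0,2): δ = 98.52°  ·
  (0,3): δ = 46.34°  ✓
  (0,4): δ = 41.13°  ✓
  (0,5): δ = 68.76°  ·
  (0,6): δ = 93.67°  ·
  (0,7): δ = 134.27°  ·
  (1,2): δ = 146.36°  ·
  (1,3): δ = 94.19°  ·
  (1,4): δ = 6.71°  ✓
  (1,5): δ = 20.92°  ✓
  (1,6): δ = 45.83°  ✓
  (1,7): δ = 86.42°  ·
  (2,3): δ = 127.83°  ·
  (2,4): δ = 40.35°  ✓
  (2,5): δ = 12.72°  ✓
  (2,6): δ = 12.19°  ✓
  (2,7): δ = 52.78°  ✓
  (3,4): δ = 92.53°  ·
  (3,5): δ = 64.90°  ✓
  (3,6): δ = 39.99°  ✓
  (3,7): δ = 0.61°  ✓
  (4,5): δ = 152.37°  ·
  (4,6): δ = 127.46°  ·
  (4,7): δ = 86.86°  ·
  (5,6): δ = 155.09°  ·
  (5,7): δ = 114.49°  ·
  (6,7): δ = 139.40°  ·
antipodal pairs: 12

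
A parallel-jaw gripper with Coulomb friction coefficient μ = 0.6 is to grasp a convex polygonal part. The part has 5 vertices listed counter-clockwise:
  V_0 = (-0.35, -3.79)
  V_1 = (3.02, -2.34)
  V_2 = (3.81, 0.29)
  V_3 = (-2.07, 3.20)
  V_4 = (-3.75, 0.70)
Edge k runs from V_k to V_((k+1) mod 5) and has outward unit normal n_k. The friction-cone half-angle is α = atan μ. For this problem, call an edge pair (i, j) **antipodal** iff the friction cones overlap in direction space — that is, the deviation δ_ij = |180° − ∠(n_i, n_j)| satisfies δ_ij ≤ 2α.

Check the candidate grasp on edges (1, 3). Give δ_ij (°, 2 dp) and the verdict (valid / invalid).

δ = 17.18°, valid

α = atan 0.6 = 30.96°;  2α = 61.93°
edge 1: e_1 = (+0.79, +2.63);  n_1 = (+0.9577, -0.2877)
edge 3: e_3 = (-1.68, -2.50);  n_3 = (-0.8300, +0.5578)
∠(n_1, n_3) = 162.82°
δ = |180° − 162.82°| = 17.18°
17.18° ≤ 2α = 61.93°  →  valid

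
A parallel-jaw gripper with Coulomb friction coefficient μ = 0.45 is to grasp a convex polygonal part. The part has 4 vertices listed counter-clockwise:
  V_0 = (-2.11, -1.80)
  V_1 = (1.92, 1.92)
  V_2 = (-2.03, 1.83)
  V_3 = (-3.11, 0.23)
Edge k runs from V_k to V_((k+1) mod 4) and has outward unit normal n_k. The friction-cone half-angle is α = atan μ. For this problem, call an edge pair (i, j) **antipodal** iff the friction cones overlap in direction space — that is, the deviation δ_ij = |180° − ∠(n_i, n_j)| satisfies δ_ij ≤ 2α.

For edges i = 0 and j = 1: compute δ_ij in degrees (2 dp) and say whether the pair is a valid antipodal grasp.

δ = 41.40°, valid

α = atan 0.45 = 24.23°;  2α = 48.46°
edge 0: e_0 = (+4.03, +3.72);  n_0 = (+0.6783, -0.7348)
edge 1: e_1 = (-3.95, -0.09);  n_1 = (-0.0228, +0.9997)
∠(n_0, n_1) = 138.60°
δ = |180° − 138.60°| = 41.40°
41.40° ≤ 2α = 48.46°  →  valid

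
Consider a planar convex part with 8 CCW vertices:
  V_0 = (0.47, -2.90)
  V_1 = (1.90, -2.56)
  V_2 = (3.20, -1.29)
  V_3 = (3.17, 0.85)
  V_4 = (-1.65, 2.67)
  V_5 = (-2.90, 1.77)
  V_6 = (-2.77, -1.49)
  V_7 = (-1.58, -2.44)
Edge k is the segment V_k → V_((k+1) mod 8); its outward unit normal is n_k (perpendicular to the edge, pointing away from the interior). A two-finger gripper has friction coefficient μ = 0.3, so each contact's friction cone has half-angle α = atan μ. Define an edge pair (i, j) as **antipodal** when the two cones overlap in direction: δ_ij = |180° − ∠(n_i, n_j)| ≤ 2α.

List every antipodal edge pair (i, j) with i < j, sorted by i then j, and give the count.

count = 5; pairs: (0,4), (1,4), (2,5), (3,6), (3,7)

α = atan 0.3 = 16.70°;  2α = 33.40°
n_0 = (+0.2313, -0.9729)
n_1 = (+0.6988, -0.7153)
n_2 = (+0.9999, +0.0140)
n_3 = (+0.3532, +0.9355)
n_4 = (-0.5843, +0.8115)
n_5 = (-0.9992, -0.0398)
n_6 = (-0.6239, -0.7815)
n_7 = (-0.2189, -0.9757)
  (0,1): δ = 149.04°  ·
  (0,2): δ = 102.57°  ·
  (0,3): δ = 34.06°  ·
  (0,4): δ = 22.38°  ✓
  (0,5): δ = 78.91°  ·
  (0,6): δ = 128.02°  ·
  (0,7): δ = 153.98°  ·
  (1,2): δ = 133.53°  ·
  (1,3): δ = 65.02°  ·
  (1,4): δ = 8.58°  ✓
  (1,5): δ = 47.95°  ·
  (1,6): δ = 97.07°  ·
  (1,7): δ = 123.02°  ·
  (2,3): δ = 111.49°  ·
  (2,4): δ = 55.05°  ·
  (2,5): δ = 1.48°  ✓
  (2,6): δ = 50.60°  ·
  (2,7): δ = 76.55°  ·
  (3,4): δ = 123.56°  ·
  (3,5): δ = 67.03°  ·
  (3,6): δ = 17.91°  ✓
  (3,7): δ = 8.04°  ✓
  (4,5): δ = 123.47°  ·
  (4,6): δ = 74.35°  ·
  (4,7): δ = 48.40°  ·
  (5,6): δ = 130.88°  ·
  (5,7): δ = 104.93°  ·
  (6,7): δ = 154.05°  ·
antipodal pairs: 5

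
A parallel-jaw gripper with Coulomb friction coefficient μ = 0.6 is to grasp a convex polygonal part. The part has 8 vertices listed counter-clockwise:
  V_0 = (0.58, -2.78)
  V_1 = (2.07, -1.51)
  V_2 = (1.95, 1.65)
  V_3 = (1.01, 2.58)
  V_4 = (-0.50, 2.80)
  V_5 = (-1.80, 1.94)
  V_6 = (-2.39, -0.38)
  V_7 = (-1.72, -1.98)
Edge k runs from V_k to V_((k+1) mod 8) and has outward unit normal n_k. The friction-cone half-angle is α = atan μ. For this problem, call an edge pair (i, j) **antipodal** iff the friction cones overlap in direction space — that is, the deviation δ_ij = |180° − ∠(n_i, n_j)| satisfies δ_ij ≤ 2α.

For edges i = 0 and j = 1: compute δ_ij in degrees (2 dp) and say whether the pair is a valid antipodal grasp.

α = atan 0.6 = 30.96°;  2α = 61.93°
edge 0: e_0 = (+1.49, +1.27);  n_0 = (+0.6487, -0.7611)
edge 1: e_1 = (-0.12, +3.16);  n_1 = (+0.9993, +0.0379)
∠(n_0, n_1) = 51.73°
δ = |180° − 51.73°| = 128.27°
128.27° > 2α = 61.93°  →  invalid

δ = 128.27°, invalid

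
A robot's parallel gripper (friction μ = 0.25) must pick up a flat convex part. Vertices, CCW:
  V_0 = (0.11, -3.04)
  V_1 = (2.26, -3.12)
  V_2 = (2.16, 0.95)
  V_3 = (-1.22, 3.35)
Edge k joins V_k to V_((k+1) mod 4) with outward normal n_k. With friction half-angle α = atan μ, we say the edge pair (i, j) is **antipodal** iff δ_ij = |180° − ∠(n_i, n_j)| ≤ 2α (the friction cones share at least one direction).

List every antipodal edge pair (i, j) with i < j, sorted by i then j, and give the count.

count = 1; pairs: (1,3)

α = atan 0.25 = 14.04°;  2α = 28.07°
n_0 = (-0.0372, -0.9993)
n_1 = (+0.9997, +0.0246)
n_2 = (+0.5790, +0.8154)
n_3 = (-0.9790, -0.2038)
  (0,1): δ = 86.46°  ·
  (0,2): δ = 33.25°  ·
  (0,3): δ = 103.89°  ·
  (1,2): δ = 126.78°  ·
  (1,3): δ = 10.35°  ✓
  (2,3): δ = 42.87°  ·
antipodal pairs: 1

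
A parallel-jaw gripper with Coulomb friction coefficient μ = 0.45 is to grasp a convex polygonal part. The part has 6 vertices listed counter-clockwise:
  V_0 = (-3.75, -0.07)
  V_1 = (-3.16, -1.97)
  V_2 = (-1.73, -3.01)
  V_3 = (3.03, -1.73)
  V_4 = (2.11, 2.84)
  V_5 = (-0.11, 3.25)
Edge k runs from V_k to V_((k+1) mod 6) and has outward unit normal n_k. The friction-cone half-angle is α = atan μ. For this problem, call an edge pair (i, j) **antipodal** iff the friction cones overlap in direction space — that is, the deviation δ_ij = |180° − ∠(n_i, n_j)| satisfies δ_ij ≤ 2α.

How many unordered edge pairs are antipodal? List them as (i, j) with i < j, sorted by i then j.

α = atan 0.45 = 24.23°;  2α = 48.46°
n_0 = (-0.9550, -0.2966)
n_1 = (-0.5882, -0.8087)
n_2 = (+0.2597, -0.9657)
n_3 = (+0.9803, +0.1974)
n_4 = (+0.1816, +0.9834)
n_5 = (-0.6739, +0.7388)
  (0,1): δ = 143.28°  ·
  (0,2): δ = 92.20°  ·
  (0,3): δ = 5.87°  ✓
  (0,4): δ = 62.29°  ·
  (0,5): δ = 115.12°  ·
  (1,2): δ = 128.92°  ·
  (1,3): δ = 42.59°  ✓
  (1,4): δ = 25.56°  ✓
  (1,5): δ = 78.39°  ·
  (2,3): δ = 93.67°  ·
  (2,4): δ = 25.51°  ✓
  (2,5): δ = 27.32°  ✓
  (3,4): δ = 111.85°  ·
  (3,5): δ = 59.01°  ·
  (4,5): δ = 127.17°  ·
antipodal pairs: 5

count = 5; pairs: (0,3), (1,3), (1,4), (2,4), (2,5)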